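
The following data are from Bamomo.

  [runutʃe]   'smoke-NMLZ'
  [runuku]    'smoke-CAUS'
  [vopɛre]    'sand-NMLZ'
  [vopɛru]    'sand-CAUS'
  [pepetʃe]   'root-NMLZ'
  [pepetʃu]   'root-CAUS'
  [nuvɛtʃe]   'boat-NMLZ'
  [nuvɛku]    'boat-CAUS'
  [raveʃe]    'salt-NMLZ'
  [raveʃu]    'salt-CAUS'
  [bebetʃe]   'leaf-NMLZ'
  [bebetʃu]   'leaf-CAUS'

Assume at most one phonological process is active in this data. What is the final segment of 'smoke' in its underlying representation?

The stem for 'smoke' ends in [tʃ] in [runutʃe] but [k] in [runuku].
Compare 'leaf', with invariant [tʃ] in [bebetʃe] and [bebetʃu]: an analysis with underlying /tʃ/ and a rule producing [k] before the CAUS suffix would wrongly predict alternation here too.
The underlying segment must be /k/; /k/ becomes palato-alveolar [tʃ] before a front vowel, yielding [tʃ] there.

/k/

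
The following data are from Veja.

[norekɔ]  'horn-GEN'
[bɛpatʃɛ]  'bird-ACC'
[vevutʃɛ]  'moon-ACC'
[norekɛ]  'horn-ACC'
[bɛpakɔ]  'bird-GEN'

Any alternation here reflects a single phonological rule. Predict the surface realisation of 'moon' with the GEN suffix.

'bird' shows [tʃ] ~ [k] at the end of the stem ([bɛpatʃɛ] vs [bɛpakɔ]).
The stem 'horn' ([norekɛ], [norekɔ]) shows [k] unchanged in both environments, so [k] cannot be basic with [tʃ] derived before the ACC suffix.
Therefore /tʃ/ is basic and [k] is derived by depalatalization (palato-alveolar /tʃ/ becomes [k] when no front vowel follows).
From [vevutʃɛ] the stem 'moon' is /vevutʃ/; when no front vowel follows this yields [vevukɔ].

[vevukɔ]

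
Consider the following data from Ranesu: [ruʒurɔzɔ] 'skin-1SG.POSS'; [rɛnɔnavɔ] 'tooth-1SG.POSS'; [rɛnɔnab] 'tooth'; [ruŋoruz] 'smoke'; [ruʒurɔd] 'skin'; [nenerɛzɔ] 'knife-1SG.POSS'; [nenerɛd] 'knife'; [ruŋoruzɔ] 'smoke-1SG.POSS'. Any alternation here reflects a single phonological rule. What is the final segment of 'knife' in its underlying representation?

The root 'knife' surfaces as [nenerɛd] and [nenerɛzɔ], with a stem-final [d] ~ [z] alternation.
Compare 'smoke', with invariant [z] in [ruŋoruz] and [ruŋoruzɔ]: an analysis with underlying /z/ and a rule producing [d] in isolation would wrongly predict alternation here too.
The underlying segment must be /d/; voiced stops become fricatives between vowels, yielding [z] there.

/d/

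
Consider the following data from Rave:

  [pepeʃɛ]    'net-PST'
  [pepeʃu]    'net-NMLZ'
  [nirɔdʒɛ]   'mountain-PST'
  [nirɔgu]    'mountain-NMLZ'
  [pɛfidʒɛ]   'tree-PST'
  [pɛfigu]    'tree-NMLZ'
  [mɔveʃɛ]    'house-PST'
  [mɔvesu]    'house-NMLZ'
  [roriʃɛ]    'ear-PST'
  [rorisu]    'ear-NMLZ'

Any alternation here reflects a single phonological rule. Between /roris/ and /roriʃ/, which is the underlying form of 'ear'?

/roris/

The stem for 'ear' ends in [ʃ] in [roriʃɛ] but [s] in [rorisu].
The stem 'net' ([pepeʃɛ], [pepeʃu]) shows [ʃ] unchanged in both environments, so [ʃ] cannot be basic with [s] derived before the NMLZ suffix.
Therefore /s/ is basic and [ʃ] is derived by palatalization before a front vowel (/g/ and /s/ become palato-alveolar [dʒ] and [ʃ] before a front vowel).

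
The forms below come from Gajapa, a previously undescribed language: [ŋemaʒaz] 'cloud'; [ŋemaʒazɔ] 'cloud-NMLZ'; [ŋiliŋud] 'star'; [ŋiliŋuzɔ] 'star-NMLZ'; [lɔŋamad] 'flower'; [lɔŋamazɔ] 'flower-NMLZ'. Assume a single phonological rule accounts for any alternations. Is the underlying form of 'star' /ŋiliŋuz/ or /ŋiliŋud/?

/ŋiliŋud/

'star' shows [d] ~ [z] at the end of the stem ([ŋiliŋud] vs [ŋiliŋuzɔ]).
The stem 'cloud' ([ŋemaʒaz], [ŋemaʒazɔ]) shows [z] unchanged in both environments, so [z] cannot be basic with [d] derived in isolation.
The alternation reflects intervocalic spirantization: voiced stops become fricatives between vowels. /d/ is underlying.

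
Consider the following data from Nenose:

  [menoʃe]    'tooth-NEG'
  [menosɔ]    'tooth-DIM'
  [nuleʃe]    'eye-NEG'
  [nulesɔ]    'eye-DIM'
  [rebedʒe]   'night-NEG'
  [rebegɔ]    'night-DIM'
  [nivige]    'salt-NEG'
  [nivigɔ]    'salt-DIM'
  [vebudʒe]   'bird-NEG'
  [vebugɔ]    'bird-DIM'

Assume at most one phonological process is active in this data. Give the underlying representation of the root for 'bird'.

/vebudʒ/

In [vebudʒe] and [vebugɔ] the final segment of 'bird' alternates: [dʒ] ~ [g].
Compare 'salt', with invariant [g] in [nivige] and [nivigɔ]: an analysis with underlying /g/ and a rule producing [dʒ] before the NEG suffix would wrongly predict alternation here too.
So /dʒ/ is underlying, and a rule of depalatalization — palato-alveolar /dʒ/ and /ʃ/ become [g] and [s] when no front vowel follows — gives [g].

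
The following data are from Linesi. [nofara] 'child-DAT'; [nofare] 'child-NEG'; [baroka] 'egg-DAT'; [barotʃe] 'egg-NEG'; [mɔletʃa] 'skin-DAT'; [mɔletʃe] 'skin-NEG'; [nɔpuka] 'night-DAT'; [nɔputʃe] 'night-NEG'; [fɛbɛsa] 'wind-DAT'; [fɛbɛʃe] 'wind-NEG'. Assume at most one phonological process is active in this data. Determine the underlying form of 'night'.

The root 'night' surfaces as [nɔpuka] and [nɔputʃe], with a stem-final [k] ~ [tʃ] alternation.
If /tʃ/ were underlying and a rule turned it into [k] before the DAT suffix, 'skin' would also alternate; but it has [tʃ] in both [mɔletʃa] and [mɔletʃe].
The alternation reflects palatalization before a front vowel: /k/ and /s/ become palato-alveolar [tʃ] and [ʃ] before a front vowel. /k/ is underlying.
Hence 'night' is /nɔpuk/ underlyingly.

/nɔpuk/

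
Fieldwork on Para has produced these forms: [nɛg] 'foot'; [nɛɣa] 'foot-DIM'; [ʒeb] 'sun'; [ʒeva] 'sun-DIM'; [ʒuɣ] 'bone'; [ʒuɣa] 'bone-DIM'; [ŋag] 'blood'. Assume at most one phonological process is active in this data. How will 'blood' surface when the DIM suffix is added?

[ŋaɣa]

In [nɛg] and [nɛɣa] the final segment of 'foot' alternates: [g] ~ [ɣ].
The stem 'bone' ([ʒuɣ], [ʒuɣa]) shows [ɣ] unchanged in both environments, so [ɣ] cannot be basic with [g] derived in isolation.
The underlying segment must be /g/; voiced stops become fricatives between vowels, yielding [ɣ] there.
From [ŋag] the stem 'blood' is /ŋag/; between vowels this yields [ŋaɣa].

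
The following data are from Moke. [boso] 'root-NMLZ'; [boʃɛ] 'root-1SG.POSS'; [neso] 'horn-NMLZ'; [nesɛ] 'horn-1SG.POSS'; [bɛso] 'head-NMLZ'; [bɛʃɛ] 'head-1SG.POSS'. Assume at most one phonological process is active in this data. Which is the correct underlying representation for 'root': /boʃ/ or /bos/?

The root 'root' surfaces as [boso] and [boʃɛ], with a stem-final [s] ~ [ʃ] alternation.
If /s/ were underlying and a rule turned it into [ʃ] before the 1SG.POSS suffix, 'horn' would also alternate; but it has [s] in both [neso] and [nesɛ].
So /ʃ/ is underlying, and a rule of depalatalization — palato-alveolar /ʃ/ becomes [s] when no front vowel follows — gives [s].

/boʃ/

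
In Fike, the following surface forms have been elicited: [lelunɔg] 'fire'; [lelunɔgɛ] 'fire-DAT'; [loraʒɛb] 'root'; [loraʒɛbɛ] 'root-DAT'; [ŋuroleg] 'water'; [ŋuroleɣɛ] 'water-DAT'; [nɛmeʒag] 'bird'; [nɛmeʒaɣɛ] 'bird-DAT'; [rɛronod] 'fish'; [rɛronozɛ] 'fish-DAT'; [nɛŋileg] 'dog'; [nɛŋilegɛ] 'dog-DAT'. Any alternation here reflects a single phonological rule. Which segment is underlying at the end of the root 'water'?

/ɣ/

In [ŋuroleg] and [ŋuroleɣɛ] the final segment of 'water' alternates: [g] ~ [ɣ].
If /g/ were underlying and a rule turned it into [ɣ] before the DAT suffix, 'fire' would also alternate; but it has [g] in both [lelunɔg] and [lelunɔgɛ].
The underlying segment must be /ɣ/; voiced fricatives become stops word-finally, yielding [g] there.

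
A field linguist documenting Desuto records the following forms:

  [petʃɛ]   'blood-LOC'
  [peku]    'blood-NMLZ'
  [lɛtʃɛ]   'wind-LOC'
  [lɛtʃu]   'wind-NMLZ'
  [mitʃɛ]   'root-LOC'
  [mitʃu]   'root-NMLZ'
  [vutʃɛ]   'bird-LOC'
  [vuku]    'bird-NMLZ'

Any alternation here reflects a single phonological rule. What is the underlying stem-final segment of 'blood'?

/k/

In [petʃɛ] and [peku] the final segment of 'blood' alternates: [tʃ] ~ [k].
The stem 'wind' ([lɛtʃɛ], [lɛtʃu]) shows [tʃ] unchanged in both environments, so [tʃ] cannot be basic with [k] derived before the NMLZ suffix.
So /k/ is underlying, and a rule of palatalization before a front vowel — /k/ becomes palato-alveolar [tʃ] before a front vowel — gives [tʃ].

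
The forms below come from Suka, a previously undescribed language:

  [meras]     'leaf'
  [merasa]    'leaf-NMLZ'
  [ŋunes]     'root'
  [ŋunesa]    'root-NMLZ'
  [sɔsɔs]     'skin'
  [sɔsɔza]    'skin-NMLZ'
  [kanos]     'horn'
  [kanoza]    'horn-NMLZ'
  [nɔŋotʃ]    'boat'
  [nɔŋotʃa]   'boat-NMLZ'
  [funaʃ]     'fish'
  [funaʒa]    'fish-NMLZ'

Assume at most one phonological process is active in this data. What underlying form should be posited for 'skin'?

/sɔsɔz/

The root 'skin' surfaces as [sɔsɔs] and [sɔsɔza], with a stem-final [s] ~ [z] alternation.
If /s/ were underlying and a rule turned it into [z] before the NMLZ suffix, 'leaf' would also alternate; but it has [s] in both [meras] and [merasa].
The alternation reflects word-final obstruent devoicing: voiced obstruents become voiceless word-finally. /z/ is underlying.
Hence 'skin' is /sɔsɔz/ underlyingly.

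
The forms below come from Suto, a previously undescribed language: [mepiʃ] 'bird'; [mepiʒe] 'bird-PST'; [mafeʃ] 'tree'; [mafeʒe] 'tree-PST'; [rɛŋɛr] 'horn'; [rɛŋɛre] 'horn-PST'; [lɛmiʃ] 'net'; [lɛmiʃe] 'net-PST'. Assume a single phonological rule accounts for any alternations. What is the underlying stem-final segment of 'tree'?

/ʒ/

'tree' shows [ʃ] ~ [ʒ] at the end of the stem ([mafeʃ] vs [mafeʒe]).
But 'net' keeps [ʃ] in both environments ([lɛmiʃ], [lɛmiʃe]), so there is no rule changing /ʃ/ to [ʒ] before the PST suffix.
The alternation reflects word-final obstruent devoicing: voiced obstruents become voiceless word-finally. /ʒ/ is underlying.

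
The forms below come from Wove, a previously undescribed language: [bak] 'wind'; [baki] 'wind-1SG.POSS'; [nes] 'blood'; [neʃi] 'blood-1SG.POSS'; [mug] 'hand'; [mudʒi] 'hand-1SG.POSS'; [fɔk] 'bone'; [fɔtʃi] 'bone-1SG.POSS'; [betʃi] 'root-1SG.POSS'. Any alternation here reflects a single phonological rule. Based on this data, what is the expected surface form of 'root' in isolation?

[bek]

The root 'bone' surfaces as [fɔk] and [fɔtʃi], with a stem-final [k] ~ [tʃ] alternation.
Compare 'wind', with invariant [k] in [bak] and [baki]: an analysis with underlying /k/ and a rule producing [tʃ] before the 1SG.POSS suffix would wrongly predict alternation here too.
So /tʃ/ is underlying, and a rule of depalatalization — palato-alveolar /tʃ/, /dʒ/ and /ʃ/ become [k], [g] and [s] when no front vowel follows — gives [k].
From [betʃi] the stem 'root' is /betʃ/; when no front vowel follows this yields [bek].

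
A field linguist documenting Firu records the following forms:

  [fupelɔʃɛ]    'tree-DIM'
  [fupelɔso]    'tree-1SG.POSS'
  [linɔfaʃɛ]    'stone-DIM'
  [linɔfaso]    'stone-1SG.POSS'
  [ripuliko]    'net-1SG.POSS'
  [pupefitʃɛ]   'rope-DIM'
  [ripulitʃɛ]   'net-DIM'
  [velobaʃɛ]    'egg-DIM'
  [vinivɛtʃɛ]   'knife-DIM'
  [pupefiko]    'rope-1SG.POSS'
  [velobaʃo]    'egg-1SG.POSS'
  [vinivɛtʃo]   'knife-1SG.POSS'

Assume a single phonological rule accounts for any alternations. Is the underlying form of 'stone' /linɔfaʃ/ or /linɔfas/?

'stone' shows [s] ~ [ʃ] at the end of the stem ([linɔfaso] vs [linɔfaʃɛ]).
Compare 'egg', with invariant [ʃ] in [velobaʃo] and [velobaʃɛ]: an analysis with underlying /ʃ/ and a rule producing [s] before the 1SG.POSS suffix would wrongly predict alternation here too.
So /s/ is underlying, and a rule of palatalization before a front vowel — /k/ and /s/ become palato-alveolar [tʃ] and [ʃ] before a front vowel — gives [ʃ].

/linɔfas/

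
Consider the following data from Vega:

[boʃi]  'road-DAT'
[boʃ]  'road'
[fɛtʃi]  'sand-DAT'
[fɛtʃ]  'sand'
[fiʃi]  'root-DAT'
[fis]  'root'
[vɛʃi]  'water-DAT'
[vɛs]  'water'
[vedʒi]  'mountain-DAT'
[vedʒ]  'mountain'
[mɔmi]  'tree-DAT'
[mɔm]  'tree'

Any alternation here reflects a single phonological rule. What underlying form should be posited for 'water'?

In [vɛʃi] and [vɛs] the final segment of 'water' alternates: [ʃ] ~ [s].
Compare 'road', with invariant [ʃ] in [boʃi] and [boʃ]: an analysis with underlying /ʃ/ and a rule producing [s] in isolation would wrongly predict alternation here too.
The alternation reflects palatalization before a front vowel: /s/ becomes palato-alveolar [ʃ] before a front vowel. /s/ is underlying.

/vɛs/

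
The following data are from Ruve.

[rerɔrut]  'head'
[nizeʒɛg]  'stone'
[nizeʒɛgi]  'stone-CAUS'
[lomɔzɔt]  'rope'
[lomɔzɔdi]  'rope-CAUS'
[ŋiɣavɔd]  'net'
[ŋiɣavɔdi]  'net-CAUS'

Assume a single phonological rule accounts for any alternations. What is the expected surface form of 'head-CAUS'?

The stem for 'rope' ends in [t] in [lomɔzɔt] but [d] in [lomɔzɔdi].
The stem 'net' ([ŋiɣavɔd], [ŋiɣavɔdi]) shows [d] unchanged in both environments, so [d] cannot be basic with [t] derived in isolation.
So /t/ is underlying, and a rule of intervocalic voicing — voiceless stops become voiced between vowels — gives [d].
The one attested form of 'head', [rerɔrut], shows underlying /rerɔrut/. Applying the same rule between vowels gives [rerɔrudi].

[rerɔrudi]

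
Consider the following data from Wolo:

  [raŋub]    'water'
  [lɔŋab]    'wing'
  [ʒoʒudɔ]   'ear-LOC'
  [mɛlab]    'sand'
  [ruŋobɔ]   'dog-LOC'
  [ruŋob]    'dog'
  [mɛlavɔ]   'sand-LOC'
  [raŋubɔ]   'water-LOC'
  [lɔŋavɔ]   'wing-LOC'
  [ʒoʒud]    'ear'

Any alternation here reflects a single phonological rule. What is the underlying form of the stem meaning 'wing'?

/lɔŋav/

The root 'wing' surfaces as [lɔŋab] and [lɔŋavɔ], with a stem-final [b] ~ [v] alternation.
If /b/ were underlying and a rule turned it into [v] before the LOC suffix, 'dog' would also alternate; but it has [b] in both [ruŋob] and [ruŋobɔ].
Therefore /v/ is basic and [b] is derived by word-final hardening (voiced fricatives become stops word-finally).
So 'wing' = /lɔŋav/.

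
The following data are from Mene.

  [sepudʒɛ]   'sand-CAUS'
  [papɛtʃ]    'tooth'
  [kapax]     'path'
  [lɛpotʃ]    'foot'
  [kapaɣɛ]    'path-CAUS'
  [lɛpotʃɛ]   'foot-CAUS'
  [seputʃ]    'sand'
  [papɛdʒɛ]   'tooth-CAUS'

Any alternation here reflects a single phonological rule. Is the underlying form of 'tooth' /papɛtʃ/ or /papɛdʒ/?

/papɛdʒ/

'tooth' shows [dʒ] ~ [tʃ] at the end of the stem ([papɛdʒɛ] vs [papɛtʃ]).
Compare 'foot', with invariant [tʃ] in [lɛpotʃɛ] and [lɛpotʃ]: an analysis with underlying /tʃ/ and a rule producing [dʒ] before the CAUS suffix would wrongly predict alternation here too.
So /dʒ/ is underlying, and a rule of word-final obstruent devoicing — voiced obstruents become voiceless word-finally — gives [tʃ].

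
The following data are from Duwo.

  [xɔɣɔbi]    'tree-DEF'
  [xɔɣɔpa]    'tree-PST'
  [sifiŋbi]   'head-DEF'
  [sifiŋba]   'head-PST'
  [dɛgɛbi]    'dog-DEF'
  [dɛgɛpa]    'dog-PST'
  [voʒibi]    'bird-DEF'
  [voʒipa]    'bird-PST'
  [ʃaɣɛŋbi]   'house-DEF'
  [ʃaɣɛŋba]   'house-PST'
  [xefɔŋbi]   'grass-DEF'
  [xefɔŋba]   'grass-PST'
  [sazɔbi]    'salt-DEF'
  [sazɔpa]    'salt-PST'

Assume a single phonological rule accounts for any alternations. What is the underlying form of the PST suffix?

The PST morpheme has two allomorphs, [-ba] and [-pa].
By contrast the DEF suffix keeps its initial [b] throughout — that segment must be underlying.
The PST suffix is therefore /-pa/ underlyingly, with post-nasal voicing: voiceless stops become voiced after a nasal.

/-pa/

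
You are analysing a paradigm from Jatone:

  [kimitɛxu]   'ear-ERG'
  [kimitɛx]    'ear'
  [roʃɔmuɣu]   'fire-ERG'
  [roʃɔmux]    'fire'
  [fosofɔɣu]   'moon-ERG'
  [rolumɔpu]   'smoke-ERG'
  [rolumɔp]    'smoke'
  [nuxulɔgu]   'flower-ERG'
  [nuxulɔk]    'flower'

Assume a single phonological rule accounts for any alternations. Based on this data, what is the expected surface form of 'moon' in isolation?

[fosofɔx]

In [roʃɔmuɣu] and [roʃɔmux] the final segment of 'fire' alternates: [ɣ] ~ [x].
But 'ear' keeps [x] in both environments ([kimitɛxu], [kimitɛx]), so there is no rule changing /x/ to [ɣ] before the ERG suffix.
Therefore /ɣ/ is basic and [x] is derived by word-final obstruent devoicing (voiced obstruents become voiceless word-finally).
From [fosofɔɣu] the stem 'moon' is /fosofɔɣ/; word-finally this yields [fosofɔx].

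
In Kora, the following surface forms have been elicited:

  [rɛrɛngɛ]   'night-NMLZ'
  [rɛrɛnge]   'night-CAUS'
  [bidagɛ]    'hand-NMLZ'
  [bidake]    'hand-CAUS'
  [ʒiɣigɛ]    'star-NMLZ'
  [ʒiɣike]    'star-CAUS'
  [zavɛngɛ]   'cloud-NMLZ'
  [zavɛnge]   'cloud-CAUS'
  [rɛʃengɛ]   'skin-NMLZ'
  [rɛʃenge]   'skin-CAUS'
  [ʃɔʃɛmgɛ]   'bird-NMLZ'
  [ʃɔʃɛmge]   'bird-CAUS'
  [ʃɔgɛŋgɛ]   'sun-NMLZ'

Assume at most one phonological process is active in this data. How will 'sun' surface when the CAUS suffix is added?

[ʃɔgɛŋge]

The CAUS suffix surfaces as [-ge] and [-ke], depending on the final segment of the stem.
The NMLZ suffix, which begins with [g], is invariant after every stem; so [g] is not altered by any rule here.
The CAUS suffix is therefore /-ke/ underlyingly, with post-nasal voicing: voiceless stops become voiced after a nasal.
After 'sun', which ends in a nasal, the suffix surfaces as [-ge], giving [ʃɔgɛŋge].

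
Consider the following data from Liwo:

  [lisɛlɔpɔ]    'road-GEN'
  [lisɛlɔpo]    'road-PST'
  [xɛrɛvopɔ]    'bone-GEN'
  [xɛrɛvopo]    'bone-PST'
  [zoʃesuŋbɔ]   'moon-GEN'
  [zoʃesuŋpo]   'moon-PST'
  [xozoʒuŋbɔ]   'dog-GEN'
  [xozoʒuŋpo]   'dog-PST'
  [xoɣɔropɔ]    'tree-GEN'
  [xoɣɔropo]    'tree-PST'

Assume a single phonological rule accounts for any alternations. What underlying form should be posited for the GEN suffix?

The GEN suffix surfaces as [-bɔ] and [-pɔ], depending on the final segment of the stem.
By contrast the PST suffix keeps its initial [p] throughout — that segment must be underlying.
So the underlying form is /-bɔ/, and voiced stops become voiceless after a vowel.

/-bɔ/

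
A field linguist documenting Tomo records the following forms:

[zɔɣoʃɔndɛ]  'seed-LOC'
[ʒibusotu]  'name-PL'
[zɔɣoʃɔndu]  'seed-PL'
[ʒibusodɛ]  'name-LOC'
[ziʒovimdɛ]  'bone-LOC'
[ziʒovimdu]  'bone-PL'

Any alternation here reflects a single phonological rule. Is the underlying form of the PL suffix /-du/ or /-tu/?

/-tu/

The PL suffix surfaces as [-du] and [-tu], depending on the final segment of the stem.
The LOC suffix, which begins with [d], is invariant after every stem; so [d] is not altered by any rule here.
The PL suffix is therefore /-tu/ underlyingly, with post-nasal voicing: voiceless stops become voiced after a nasal.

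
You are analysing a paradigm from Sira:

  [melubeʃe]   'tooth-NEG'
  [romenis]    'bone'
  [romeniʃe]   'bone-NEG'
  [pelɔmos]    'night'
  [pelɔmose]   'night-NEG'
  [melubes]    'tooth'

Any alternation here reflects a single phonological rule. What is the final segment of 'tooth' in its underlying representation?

/ʃ/

The stem for 'tooth' ends in [ʃ] in [melubeʃe] but [s] in [melubes].
But 'night' keeps [s] in both environments ([pelɔmose], [pelɔmos]), so there is no rule changing /s/ to [ʃ] before the NEG suffix.
Therefore /ʃ/ is basic and [s] is derived by depalatalization (palato-alveolar /ʃ/ becomes [s] when no front vowel follows).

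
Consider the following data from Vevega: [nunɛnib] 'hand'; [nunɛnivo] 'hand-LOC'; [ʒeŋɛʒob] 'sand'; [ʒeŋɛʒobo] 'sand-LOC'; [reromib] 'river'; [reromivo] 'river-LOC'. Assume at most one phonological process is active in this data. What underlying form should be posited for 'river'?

The stem for 'river' ends in [b] in [reromib] but [v] in [reromivo].
The stem 'sand' ([ʒeŋɛʒob], [ʒeŋɛʒobo]) shows [b] unchanged in both environments, so [b] cannot be basic with [v] derived before the LOC suffix.
The underlying segment must be /v/; voiced fricatives become stops word-finally, yielding [b] there.

/reromiv/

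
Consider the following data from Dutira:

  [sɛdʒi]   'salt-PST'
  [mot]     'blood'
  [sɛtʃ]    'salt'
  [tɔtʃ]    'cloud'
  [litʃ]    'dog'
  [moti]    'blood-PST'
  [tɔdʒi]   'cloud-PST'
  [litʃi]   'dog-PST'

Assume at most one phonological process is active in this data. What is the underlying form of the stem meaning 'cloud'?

'cloud' shows [dʒ] ~ [tʃ] at the end of the stem ([tɔdʒi] vs [tɔtʃ]).
The stem 'dog' ([litʃi], [litʃ]) shows [tʃ] unchanged in both environments, so [tʃ] cannot be basic with [dʒ] derived before the PST suffix.
Therefore /dʒ/ is basic and [tʃ] is derived by word-final obstruent devoicing (voiced obstruents become voiceless word-finally).

/tɔdʒ/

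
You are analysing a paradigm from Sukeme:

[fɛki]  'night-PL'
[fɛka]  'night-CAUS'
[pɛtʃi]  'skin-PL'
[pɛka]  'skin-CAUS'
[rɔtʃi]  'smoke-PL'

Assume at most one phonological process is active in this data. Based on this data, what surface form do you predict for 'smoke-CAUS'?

In [pɛtʃi] and [pɛka] the final segment of 'skin' alternates: [tʃ] ~ [k].
But 'night' keeps [k] in both environments ([fɛki], [fɛka]), so there is no rule changing /k/ to [tʃ] before the PL suffix.
The underlying segment must be /tʃ/; palato-alveolar /tʃ/ becomes [k] when no front vowel follows, yielding [k] there.
From [rɔtʃi] the stem 'smoke' is /rɔtʃ/; when no front vowel follows this yields [rɔka].

[rɔka]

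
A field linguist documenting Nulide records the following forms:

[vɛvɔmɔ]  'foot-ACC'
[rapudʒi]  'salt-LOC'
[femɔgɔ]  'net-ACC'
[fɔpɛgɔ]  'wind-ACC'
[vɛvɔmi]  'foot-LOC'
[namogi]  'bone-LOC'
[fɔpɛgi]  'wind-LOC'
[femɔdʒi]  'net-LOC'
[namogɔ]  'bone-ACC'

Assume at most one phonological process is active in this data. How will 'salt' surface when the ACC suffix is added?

[rapugɔ]

'net' shows [dʒ] ~ [g] at the end of the stem ([femɔdʒi] vs [femɔgɔ]).
The stem 'bone' ([namogi], [namogɔ]) shows [g] unchanged in both environments, so [g] cannot be basic with [dʒ] derived before the LOC suffix.
So /dʒ/ is underlying, and a rule of depalatalization — palato-alveolar /dʒ/ becomes [g] when no front vowel follows — gives [g].
The one attested form of 'salt', [rapudʒi], shows underlying /rapudʒ/. Applying the same rule when no front vowel follows gives [rapugɔ].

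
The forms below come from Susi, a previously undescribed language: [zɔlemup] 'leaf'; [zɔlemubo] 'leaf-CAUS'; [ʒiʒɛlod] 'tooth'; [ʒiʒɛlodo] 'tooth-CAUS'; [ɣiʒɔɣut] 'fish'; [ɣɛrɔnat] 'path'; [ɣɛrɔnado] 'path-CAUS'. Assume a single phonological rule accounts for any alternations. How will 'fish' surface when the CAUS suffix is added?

[ɣiʒɔɣudo]

'path' shows [t] ~ [d] at the end of the stem ([ɣɛrɔnat] vs [ɣɛrɔnado]).
But 'tooth' keeps [d] in both environments ([ʒiʒɛlod], [ʒiʒɛlodo]), so there is no rule changing /d/ to [t] in isolation.
So /t/ is underlying, and a rule of intervocalic voicing — voiceless stops become voiced between vowels — gives [d].
From [ɣiʒɔɣut] the stem 'fish' is /ɣiʒɔɣut/; between vowels this yields [ɣiʒɔɣudo].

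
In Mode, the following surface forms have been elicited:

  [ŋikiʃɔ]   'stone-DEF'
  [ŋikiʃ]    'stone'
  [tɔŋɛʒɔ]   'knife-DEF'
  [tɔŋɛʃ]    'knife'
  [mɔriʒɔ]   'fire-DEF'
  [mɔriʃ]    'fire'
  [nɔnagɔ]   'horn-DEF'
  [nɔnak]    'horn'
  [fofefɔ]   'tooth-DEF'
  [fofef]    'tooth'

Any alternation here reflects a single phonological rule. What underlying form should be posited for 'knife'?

/tɔŋɛʒ/

In [tɔŋɛʒɔ] and [tɔŋɛʃ] the final segment of 'knife' alternates: [ʒ] ~ [ʃ].
But 'stone' keeps [ʃ] in both environments ([ŋikiʃɔ], [ŋikiʃ]), so there is no rule changing /ʃ/ to [ʒ] before the DEF suffix.
So /ʒ/ is underlying, and a rule of word-final obstruent devoicing — voiced obstruents become voiceless word-finally — gives [ʃ].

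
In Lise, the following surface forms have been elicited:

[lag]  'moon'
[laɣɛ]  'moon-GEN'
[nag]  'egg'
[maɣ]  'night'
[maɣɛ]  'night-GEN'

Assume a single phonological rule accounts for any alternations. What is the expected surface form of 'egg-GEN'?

[naɣɛ]

The root 'moon' surfaces as [lag] and [laɣɛ], with a stem-final [g] ~ [ɣ] alternation.
If /ɣ/ were underlying and a rule turned it into [g] in isolation, 'night' would also alternate; but it has [ɣ] in both [maɣ] and [maɣɛ].
So /g/ is underlying, and a rule of intervocalic spirantization — voiced stops become fricatives between vowels — gives [ɣ].
The one attested form of 'egg', [nag], shows underlying /nag/. Applying the same rule between vowels gives [naɣɛ].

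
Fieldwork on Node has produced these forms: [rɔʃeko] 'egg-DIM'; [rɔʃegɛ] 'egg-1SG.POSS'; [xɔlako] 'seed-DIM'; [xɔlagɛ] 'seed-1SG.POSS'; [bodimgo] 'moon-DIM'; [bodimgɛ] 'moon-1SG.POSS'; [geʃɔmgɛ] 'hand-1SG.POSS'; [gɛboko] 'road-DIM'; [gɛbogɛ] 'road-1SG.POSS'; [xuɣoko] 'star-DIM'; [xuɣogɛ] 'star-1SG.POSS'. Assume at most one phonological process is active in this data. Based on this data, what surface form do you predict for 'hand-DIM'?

[geʃɔmgo]

The DIM suffix surfaces as [-go] and [-ko], depending on the final segment of the stem.
The 1SG.POSS suffix, which begins with [g], is invariant after every stem; so [g] is not altered by any rule here.
So the underlying form is /-ko/, and voiceless stops become voiced after a nasal.
After 'hand', which ends in a nasal, the suffix surfaces as [-go], giving [geʃɔmgo].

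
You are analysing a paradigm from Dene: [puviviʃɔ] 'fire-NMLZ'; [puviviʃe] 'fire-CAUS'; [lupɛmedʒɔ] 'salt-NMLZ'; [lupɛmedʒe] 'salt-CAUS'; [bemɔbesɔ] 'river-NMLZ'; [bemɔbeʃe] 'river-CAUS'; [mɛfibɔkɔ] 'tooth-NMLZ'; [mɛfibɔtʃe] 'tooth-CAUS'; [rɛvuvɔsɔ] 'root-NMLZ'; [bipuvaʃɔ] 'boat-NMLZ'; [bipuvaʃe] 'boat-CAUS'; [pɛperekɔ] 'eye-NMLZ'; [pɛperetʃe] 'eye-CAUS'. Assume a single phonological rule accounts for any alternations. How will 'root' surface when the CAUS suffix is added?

'river' shows [s] ~ [ʃ] at the end of the stem ([bemɔbesɔ] vs [bemɔbeʃe]).
If /ʃ/ were underlying and a rule turned it into [s] before the NMLZ suffix, 'fire' would also alternate; but it has [ʃ] in both [puviviʃɔ] and [puviviʃe].
The alternation reflects palatalization before a front vowel: /k/ and /s/ become palato-alveolar [tʃ] and [ʃ] before a front vowel. /s/ is underlying.
The one attested form of 'root', [rɛvuvɔsɔ], shows underlying /rɛvuvɔs/. Applying the same rule before a front vowel gives [rɛvuvɔʃe].

[rɛvuvɔʃe]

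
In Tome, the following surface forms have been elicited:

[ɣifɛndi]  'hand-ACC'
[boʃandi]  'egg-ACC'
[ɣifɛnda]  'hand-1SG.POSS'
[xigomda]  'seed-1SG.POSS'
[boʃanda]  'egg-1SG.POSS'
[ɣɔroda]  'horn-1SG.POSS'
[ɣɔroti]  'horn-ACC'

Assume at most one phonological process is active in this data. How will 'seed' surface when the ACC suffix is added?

[xigomdi]

The ACC morpheme has two allomorphs, [-di] and [-ti].
By contrast the 1SG.POSS suffix keeps its initial [d] throughout — that segment must be underlying.
So the underlying form is /-ti/, and voiceless stops become voiced after a nasal.
After 'seed', which ends in a nasal, the suffix surfaces as [-di], giving [xigomdi].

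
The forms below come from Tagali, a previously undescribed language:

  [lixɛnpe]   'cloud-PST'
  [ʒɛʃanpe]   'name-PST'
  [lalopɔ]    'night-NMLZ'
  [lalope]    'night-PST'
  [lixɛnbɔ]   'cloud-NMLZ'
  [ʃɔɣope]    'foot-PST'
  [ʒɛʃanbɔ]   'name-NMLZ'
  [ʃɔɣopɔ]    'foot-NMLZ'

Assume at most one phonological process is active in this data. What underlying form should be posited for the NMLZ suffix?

The NMLZ suffix surfaces as [-bɔ] and [-pɔ], depending on the final segment of the stem.
The PST suffix, which begins with [p], is invariant after every stem; so [p] is not altered by any rule here.
So the underlying form is /-bɔ/, and voiced stops become voiceless after a vowel.

/-bɔ/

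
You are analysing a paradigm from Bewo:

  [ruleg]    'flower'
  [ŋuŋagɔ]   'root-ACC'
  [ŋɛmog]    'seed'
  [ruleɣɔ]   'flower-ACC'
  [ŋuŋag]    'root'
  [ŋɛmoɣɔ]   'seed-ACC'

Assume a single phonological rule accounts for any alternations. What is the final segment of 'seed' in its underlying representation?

/ɣ/

In [ŋɛmog] and [ŋɛmoɣɔ] the final segment of 'seed' alternates: [g] ~ [ɣ].
But 'root' keeps [g] in both environments ([ŋuŋag], [ŋuŋagɔ]), so there is no rule changing /g/ to [ɣ] before the ACC suffix.
The alternation reflects word-final hardening: voiced fricatives become stops word-finally. /ɣ/ is underlying.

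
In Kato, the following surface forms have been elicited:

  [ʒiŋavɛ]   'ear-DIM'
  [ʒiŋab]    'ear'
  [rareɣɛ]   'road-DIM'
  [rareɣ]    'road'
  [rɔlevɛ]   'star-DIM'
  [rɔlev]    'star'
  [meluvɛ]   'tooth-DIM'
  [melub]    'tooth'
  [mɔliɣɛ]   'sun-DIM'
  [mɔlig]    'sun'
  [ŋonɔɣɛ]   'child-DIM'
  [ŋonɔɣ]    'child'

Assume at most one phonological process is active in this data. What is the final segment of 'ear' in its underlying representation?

/b/

The root 'ear' surfaces as [ʒiŋavɛ] and [ʒiŋab], with a stem-final [v] ~ [b] alternation.
Compare 'star', with invariant [v] in [rɔlevɛ] and [rɔlev]: an analysis with underlying /v/ and a rule producing [b] in isolation would wrongly predict alternation here too.
So /b/ is underlying, and a rule of intervocalic spirantization — voiced stops become fricatives between vowels — gives [v].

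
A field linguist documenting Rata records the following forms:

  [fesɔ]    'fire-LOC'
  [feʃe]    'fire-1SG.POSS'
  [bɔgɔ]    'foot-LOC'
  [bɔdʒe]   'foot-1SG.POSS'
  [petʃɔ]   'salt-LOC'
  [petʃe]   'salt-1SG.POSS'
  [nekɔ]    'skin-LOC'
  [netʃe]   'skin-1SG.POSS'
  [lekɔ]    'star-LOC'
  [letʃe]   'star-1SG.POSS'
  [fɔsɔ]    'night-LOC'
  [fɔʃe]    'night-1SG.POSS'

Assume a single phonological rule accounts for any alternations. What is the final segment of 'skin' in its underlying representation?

/k/

In [nekɔ] and [netʃe] the final segment of 'skin' alternates: [k] ~ [tʃ].
The stem 'salt' ([petʃɔ], [petʃe]) shows [tʃ] unchanged in both environments, so [tʃ] cannot be basic with [k] derived before the LOC suffix.
So /k/ is underlying, and a rule of palatalization before a front vowel — /k/, /g/ and /s/ become palato-alveolar [tʃ], [dʒ] and [ʃ] before a front vowel — gives [tʃ].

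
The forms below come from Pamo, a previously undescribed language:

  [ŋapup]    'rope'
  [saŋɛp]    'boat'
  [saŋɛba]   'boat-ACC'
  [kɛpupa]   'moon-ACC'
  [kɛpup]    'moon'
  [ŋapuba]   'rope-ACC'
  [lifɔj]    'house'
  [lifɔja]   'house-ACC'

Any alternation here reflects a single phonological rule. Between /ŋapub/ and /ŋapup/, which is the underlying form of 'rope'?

/ŋapub/

In [ŋapup] and [ŋapuba] the final segment of 'rope' alternates: [p] ~ [b].
If /p/ were underlying and a rule turned it into [b] before the ACC suffix, 'moon' would also alternate; but it has [p] in both [kɛpup] and [kɛpupa].
The underlying segment must be /b/; voiced obstruents become voiceless word-finally, yielding [p] there.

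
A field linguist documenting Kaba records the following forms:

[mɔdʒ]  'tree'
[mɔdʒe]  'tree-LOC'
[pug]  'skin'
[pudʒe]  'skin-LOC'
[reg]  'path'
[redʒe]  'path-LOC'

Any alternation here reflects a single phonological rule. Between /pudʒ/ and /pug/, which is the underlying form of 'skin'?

/pug/

The stem for 'skin' ends in [g] in [pug] but [dʒ] in [pudʒe].
If /dʒ/ were underlying and a rule turned it into [g] in isolation, 'tree' would also alternate; but it has [dʒ] in both [mɔdʒ] and [mɔdʒe].
Therefore /g/ is basic and [dʒ] is derived by palatalization before a front vowel (/g/ becomes palato-alveolar [dʒ] before a front vowel).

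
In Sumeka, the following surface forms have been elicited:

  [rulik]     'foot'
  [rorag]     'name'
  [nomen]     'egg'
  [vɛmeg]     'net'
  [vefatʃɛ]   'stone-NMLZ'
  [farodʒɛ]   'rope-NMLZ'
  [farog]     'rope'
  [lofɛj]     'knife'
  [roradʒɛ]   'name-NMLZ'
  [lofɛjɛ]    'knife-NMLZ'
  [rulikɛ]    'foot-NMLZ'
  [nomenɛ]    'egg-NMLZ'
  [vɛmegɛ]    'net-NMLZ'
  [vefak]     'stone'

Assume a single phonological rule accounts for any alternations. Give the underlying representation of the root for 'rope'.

/farodʒ/

'rope' shows [dʒ] ~ [g] at the end of the stem ([farodʒɛ] vs [farog]).
But 'net' keeps [g] in both environments ([vɛmegɛ], [vɛmeg]), so there is no rule changing /g/ to [dʒ] before the NMLZ suffix.
The underlying segment must be /dʒ/; palato-alveolar /tʃ/ and /dʒ/ become [k] and [g] when no front vowel follows, yielding [g] there.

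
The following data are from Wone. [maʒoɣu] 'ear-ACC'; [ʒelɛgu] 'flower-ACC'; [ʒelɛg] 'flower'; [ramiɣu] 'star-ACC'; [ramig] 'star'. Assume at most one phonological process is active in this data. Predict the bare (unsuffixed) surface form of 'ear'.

[maʒog]

In [ramiɣu] and [ramig] the final segment of 'star' alternates: [ɣ] ~ [g].
Compare 'flower', with invariant [g] in [ʒelɛgu] and [ʒelɛg]: an analysis with underlying /g/ and a rule producing [ɣ] before the ACC suffix would wrongly predict alternation here too.
Therefore /ɣ/ is basic and [g] is derived by word-final hardening (voiced fricatives become stops word-finally).
The one attested form of 'ear', [maʒoɣu], shows underlying /maʒoɣ/. Applying the same rule word-finally gives [maʒog].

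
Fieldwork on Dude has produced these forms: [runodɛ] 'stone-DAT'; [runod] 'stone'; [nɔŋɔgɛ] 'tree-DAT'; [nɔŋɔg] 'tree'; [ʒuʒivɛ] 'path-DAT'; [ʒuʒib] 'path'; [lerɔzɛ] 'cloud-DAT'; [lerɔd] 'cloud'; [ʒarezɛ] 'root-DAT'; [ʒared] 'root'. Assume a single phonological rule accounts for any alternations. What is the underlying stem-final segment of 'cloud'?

'cloud' shows [z] ~ [d] at the end of the stem ([lerɔzɛ] vs [lerɔd]).
Compare 'stone', with invariant [d] in [runodɛ] and [runod]: an analysis with underlying /d/ and a rule producing [z] before the DAT suffix would wrongly predict alternation here too.
Therefore /z/ is basic and [d] is derived by word-final hardening (voiced fricatives become stops word-finally).

/z/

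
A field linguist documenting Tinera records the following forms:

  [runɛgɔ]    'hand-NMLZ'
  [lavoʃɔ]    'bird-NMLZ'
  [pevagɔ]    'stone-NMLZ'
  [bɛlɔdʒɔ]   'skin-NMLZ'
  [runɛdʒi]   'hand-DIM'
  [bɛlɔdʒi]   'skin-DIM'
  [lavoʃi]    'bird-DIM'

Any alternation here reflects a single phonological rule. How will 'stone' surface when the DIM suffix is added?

The stem for 'hand' ends in [g] in [runɛgɔ] but [dʒ] in [runɛdʒi].
If /dʒ/ were underlying and a rule turned it into [g] before the NMLZ suffix, 'skin' would also alternate; but it has [dʒ] in both [bɛlɔdʒɔ] and [bɛlɔdʒi].
The alternation reflects palatalization before a front vowel: /g/ becomes palato-alveolar [dʒ] before a front vowel. /g/ is underlying.
From [pevagɔ] the stem 'stone' is /pevag/; before a front vowel this yields [pevadʒi].

[pevadʒi]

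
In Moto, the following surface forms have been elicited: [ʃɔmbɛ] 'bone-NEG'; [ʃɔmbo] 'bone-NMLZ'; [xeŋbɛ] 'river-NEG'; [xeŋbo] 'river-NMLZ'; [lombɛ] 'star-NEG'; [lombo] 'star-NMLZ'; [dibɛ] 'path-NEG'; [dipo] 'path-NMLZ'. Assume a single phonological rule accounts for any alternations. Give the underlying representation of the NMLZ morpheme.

/-po/

The NMLZ suffix surfaces as [-bo] and [-po], depending on the final segment of the stem.
The NEG suffix, which begins with [b], is invariant after every stem; so [b] is not altered by any rule here.
The NMLZ suffix is therefore /-po/ underlyingly, with post-nasal voicing: voiceless stops become voiced after a nasal.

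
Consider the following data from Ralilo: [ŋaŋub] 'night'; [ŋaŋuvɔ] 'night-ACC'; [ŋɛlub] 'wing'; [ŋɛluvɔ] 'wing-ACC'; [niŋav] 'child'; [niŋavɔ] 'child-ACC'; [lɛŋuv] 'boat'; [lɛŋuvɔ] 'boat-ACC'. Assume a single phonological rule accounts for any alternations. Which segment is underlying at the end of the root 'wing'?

/b/

In [ŋɛlub] and [ŋɛluvɔ] the final segment of 'wing' alternates: [b] ~ [v].
Compare 'child', with invariant [v] in [niŋav] and [niŋavɔ]: an analysis with underlying /v/ and a rule producing [b] in isolation would wrongly predict alternation here too.
Therefore /b/ is basic and [v] is derived by intervocalic spirantization (voiced stops become fricatives between vowels).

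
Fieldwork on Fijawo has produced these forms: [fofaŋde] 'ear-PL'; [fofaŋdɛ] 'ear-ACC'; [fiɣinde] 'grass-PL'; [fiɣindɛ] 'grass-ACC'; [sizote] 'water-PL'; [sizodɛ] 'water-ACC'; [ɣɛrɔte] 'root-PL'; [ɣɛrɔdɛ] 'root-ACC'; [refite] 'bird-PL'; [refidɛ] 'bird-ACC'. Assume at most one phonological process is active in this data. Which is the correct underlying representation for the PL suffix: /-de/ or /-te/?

/-te/

The PL morpheme has two allomorphs, [-de] and [-te].
By contrast the ACC suffix keeps its initial [d] throughout — that segment must be underlying.
So the underlying form is /-te/, and voiceless stops become voiced after a nasal.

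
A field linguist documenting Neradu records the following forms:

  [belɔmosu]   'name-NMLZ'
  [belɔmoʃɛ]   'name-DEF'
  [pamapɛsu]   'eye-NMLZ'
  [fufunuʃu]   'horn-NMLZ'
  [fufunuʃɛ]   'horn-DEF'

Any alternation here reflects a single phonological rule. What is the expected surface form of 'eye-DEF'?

The root 'name' surfaces as [belɔmosu] and [belɔmoʃɛ], with a stem-final [s] ~ [ʃ] alternation.
Compare 'horn', with invariant [ʃ] in [fufunuʃu] and [fufunuʃɛ]: an analysis with underlying /ʃ/ and a rule producing [s] before the NMLZ suffix would wrongly predict alternation here too.
Therefore /s/ is basic and [ʃ] is derived by palatalization before a front vowel (/s/ becomes palato-alveolar [ʃ] before a front vowel).
From [pamapɛsu] the stem 'eye' is /pamapɛs/; before a front vowel this yields [pamapɛʃɛ].

[pamapɛʃɛ]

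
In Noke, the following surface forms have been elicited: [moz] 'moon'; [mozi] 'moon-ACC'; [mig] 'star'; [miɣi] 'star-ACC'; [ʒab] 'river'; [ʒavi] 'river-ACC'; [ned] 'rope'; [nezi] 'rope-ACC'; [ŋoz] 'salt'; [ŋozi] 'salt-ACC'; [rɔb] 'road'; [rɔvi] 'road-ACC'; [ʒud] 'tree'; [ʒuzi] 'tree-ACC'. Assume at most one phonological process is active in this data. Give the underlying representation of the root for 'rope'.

'rope' shows [d] ~ [z] at the end of the stem ([ned] vs [nezi]).
Compare 'salt', with invariant [z] in [ŋoz] and [ŋozi]: an analysis with underlying /z/ and a rule producing [d] in isolation would wrongly predict alternation here too.
Therefore /d/ is basic and [z] is derived by intervocalic spirantization (voiced stops become fricatives between vowels).

/ned/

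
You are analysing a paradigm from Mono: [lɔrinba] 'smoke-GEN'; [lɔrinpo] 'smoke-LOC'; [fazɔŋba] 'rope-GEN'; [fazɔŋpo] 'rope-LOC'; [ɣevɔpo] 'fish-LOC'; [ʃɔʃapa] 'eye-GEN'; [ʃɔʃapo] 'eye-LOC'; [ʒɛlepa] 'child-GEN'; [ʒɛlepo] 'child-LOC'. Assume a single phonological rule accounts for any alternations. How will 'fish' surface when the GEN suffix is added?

The GEN suffix surfaces as [-ba] and [-pa], depending on the final segment of the stem.
The LOC suffix, which begins with [p], is invariant after every stem; so [p] is not altered by any rule here.
So the underlying form is /-ba/, and voiced stops become voiceless after a vowel.
After 'fish', which ends in a vowel, the suffix surfaces as [-pa], giving [ɣevɔpa].

[ɣevɔpa]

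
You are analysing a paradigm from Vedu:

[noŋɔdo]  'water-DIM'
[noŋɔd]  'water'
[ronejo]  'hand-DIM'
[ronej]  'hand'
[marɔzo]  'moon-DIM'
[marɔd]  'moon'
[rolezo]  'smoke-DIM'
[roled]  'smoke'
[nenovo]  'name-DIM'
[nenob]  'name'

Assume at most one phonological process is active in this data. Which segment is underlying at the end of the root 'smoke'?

The stem for 'smoke' ends in [z] in [rolezo] but [d] in [roled].
Compare 'water', with invariant [d] in [noŋɔdo] and [noŋɔd]: an analysis with underlying /d/ and a rule producing [z] before the DIM suffix would wrongly predict alternation here too.
The underlying segment must be /z/; voiced fricatives become stops word-finally, yielding [d] there.

/z/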